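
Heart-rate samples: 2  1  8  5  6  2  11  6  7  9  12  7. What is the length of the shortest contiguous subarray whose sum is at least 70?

10

add 2: running sum 2 < 70
add 1: running sum 3 < 70
add 8: running sum 11 < 70
add 5: running sum 16 < 70
add 6: running sum 22 < 70
add 2: running sum 24 < 70
add 11: running sum 35 < 70
add 6: running sum 41 < 70
add 7: running sum 48 < 70
add 9: running sum 57 < 70
add 12: running sum 69 < 70
end 11: [8, 5, 6, 2, 11, 6, 7, 9, 12, 7] sum 73, len 10
Shortest qualifying length: 10.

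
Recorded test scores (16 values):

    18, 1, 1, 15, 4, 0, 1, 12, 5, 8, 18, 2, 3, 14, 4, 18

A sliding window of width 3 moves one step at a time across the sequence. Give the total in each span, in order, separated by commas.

20, 17, 20, 19, 5, 13, 18, 25, 31, 28, 23, 19, 21, 36

[18, 1, 1] → sum 20
[1, 1, 15] → sum 17
[1, 15, 4] → sum 20
[15, 4, 0] → sum 19
[4, 0, 1] → sum 5
[0, 1, 12] → sum 13
[1, 12, 5] → sum 18
[12, 5, 8] → sum 25
[5, 8, 18] → sum 31
[8, 18, 2] → sum 28
[18, 2, 3] → sum 23
[2, 3, 14] → sum 19
[3, 14, 4] → sum 21
[14, 4, 18] → sum 36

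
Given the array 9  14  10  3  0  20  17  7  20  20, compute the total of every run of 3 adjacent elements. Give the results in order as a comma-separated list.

33, 27, 13, 23, 37, 44, 44, 47

9 14 10 → sum 33
14 10 3 → sum 27
10 3 0 → sum 13
3 0 20 → sum 23
0 20 17 → sum 37
20 17 7 → sum 44
17 7 20 → sum 44
7 20 20 → sum 47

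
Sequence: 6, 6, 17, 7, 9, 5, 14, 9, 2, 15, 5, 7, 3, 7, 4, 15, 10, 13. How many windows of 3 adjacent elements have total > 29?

3

6 6 17 → sum 29
6 17 7 → sum 30  > 29 ✓
17 7 9 → sum 33  > 29 ✓
7 9 5 → sum 21
9 5 14 → sum 28
5 14 9 → sum 28
14 9 2 → sum 25
9 2 15 → sum 26
2 15 5 → sum 22
15 5 7 → sum 27
5 7 3 → sum 15
7 3 7 → sum 17
3 7 4 → sum 14
7 4 15 → sum 26
4 15 10 → sum 29
15 10 13 → sum 38  > 29 ✓
3 windows satisfy the condition.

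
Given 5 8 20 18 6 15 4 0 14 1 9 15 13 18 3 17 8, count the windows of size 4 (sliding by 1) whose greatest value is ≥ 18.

8

[5, 8, 20, 18] → max 20  ≥ 18 ✓
[8, 20, 18, 6] → max 20  ≥ 18 ✓
[20, 18, 6, 15] → max 20  ≥ 18 ✓
[18, 6, 15, 4] → max 18  ≥ 18 ✓
[6, 15, 4, 0] → max 15
[15, 4, 0, 14] → max 15
[4, 0, 14, 1] → max 14
[0, 14, 1, 9] → max 14
[14, 1, 9, 15] → max 15
[1, 9, 15, 13] → max 15
[9, 15, 13, 18] → max 18  ≥ 18 ✓
[15, 13, 18, 3] → max 18  ≥ 18 ✓
[13, 18, 3, 17] → max 18  ≥ 18 ✓
[18, 3, 17, 8] → max 18  ≥ 18 ✓
8 windows satisfy the condition.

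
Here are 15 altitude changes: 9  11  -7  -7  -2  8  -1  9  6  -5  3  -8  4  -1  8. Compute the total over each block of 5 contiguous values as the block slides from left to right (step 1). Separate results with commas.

Sliding a size-5 window across the 15 values:
9 11 -7 -7 -2 → sum 4
11 -7 -7 -2 8 → sum 3
-7 -7 -2 8 -1 → sum -9
-7 -2 8 -1 9 → sum 7
-2 8 -1 9 6 → sum 20
8 -1 9 6 -5 → sum 17
-1 9 6 -5 3 → sum 12
9 6 -5 3 -8 → sum 5
6 -5 3 -8 4 → sum 0
-5 3 -8 4 -1 → sum -7
3 -8 4 -1 8 → sum 6

4, 3, -9, 7, 20, 17, 12, 5, 0, -7, 6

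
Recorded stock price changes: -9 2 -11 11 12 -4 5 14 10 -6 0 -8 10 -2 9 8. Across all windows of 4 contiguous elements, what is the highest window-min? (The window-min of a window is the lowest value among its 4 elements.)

[-9, 2, -11, 11] → min -11
[2, -11, 11, 12] → min -11
[-11, 11, 12, -4] → min -11
[11, 12, -4, 5] → min -4
[12, -4, 5, 14] → min -4
[-4, 5, 14, 10] → min -4
[5, 14, 10, -6] → min -6
[14, 10, -6, 0] → min -6
[10, -6, 0, -8] → min -8
[-6, 0, -8, 10] → min -8
[0, -8, 10, -2] → min -8
[-8, 10, -2, 9] → min -8
[10, -2, 9, 8] → min -2
Highest of these is -2.

-2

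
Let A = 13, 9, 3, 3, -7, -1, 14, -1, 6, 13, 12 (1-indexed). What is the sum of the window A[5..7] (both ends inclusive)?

Elements at indices 5..7: -7, -1, 14
sum(-7, -1, 14) = 6

6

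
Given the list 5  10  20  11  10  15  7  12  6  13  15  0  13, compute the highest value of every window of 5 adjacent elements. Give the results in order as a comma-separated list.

5 10 20 11 10 → max 20
10 20 11 10 15 → max 20
20 11 10 15 7 → max 20
11 10 15 7 12 → max 15
10 15 7 12 6 → max 15
15 7 12 6 13 → max 15
7 12 6 13 15 → max 15
12 6 13 15 0 → max 15
6 13 15 0 13 → max 15

20, 20, 20, 15, 15, 15, 15, 15, 15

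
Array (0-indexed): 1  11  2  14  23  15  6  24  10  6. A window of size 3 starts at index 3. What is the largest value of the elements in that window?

Elements at indices 3..5: 14, 23, 15
max(14, 23, 15) = 23

23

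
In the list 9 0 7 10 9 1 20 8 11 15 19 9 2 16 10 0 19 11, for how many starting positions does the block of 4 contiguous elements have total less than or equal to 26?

9 0 7 10 → sum 26  ≤ 26 ✓
0 7 10 9 → sum 26  ≤ 26 ✓
7 10 9 1 → sum 27
10 9 1 20 → sum 40
9 1 20 8 → sum 38
1 20 8 11 → sum 40
20 8 11 15 → sum 54
8 11 15 19 → sum 53
11 15 19 9 → sum 54
15 19 9 2 → sum 45
19 9 2 16 → sum 46
9 2 16 10 → sum 37
2 16 10 0 → sum 28
16 10 0 19 → sum 45
10 0 19 11 → sum 40
2 windows satisfy the condition.

2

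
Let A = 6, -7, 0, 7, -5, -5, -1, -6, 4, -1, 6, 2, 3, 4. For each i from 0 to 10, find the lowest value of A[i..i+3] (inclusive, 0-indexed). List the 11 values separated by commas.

-7, -7, -5, -5, -6, -6, -6, -6, -1, -1, 2

[6, -7, 0, 7] → min -7
[-7, 0, 7, -5] → min -7
[0, 7, -5, -5] → min -5
[7, -5, -5, -1] → min -5
[-5, -5, -1, -6] → min -6
[-5, -1, -6, 4] → min -6
[-1, -6, 4, -1] → min -6
[-6, 4, -1, 6] → min -6
[4, -1, 6, 2] → min -1
[-1, 6, 2, 3] → min -1
[6, 2, 3, 4] → min 2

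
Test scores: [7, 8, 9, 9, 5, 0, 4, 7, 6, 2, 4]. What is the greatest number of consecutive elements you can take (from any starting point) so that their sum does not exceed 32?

add 7: [7] sum 7, len 1
add 8: [7, 8] sum 15, len 2
add 9: [7, 8, 9] sum 24, len 3
add 9: [8, 9, 9] sum 26, len 3
add 5: [8, 9, 9, 5] sum 31, len 4
add 0: [8, 9, 9, 5, 0] sum 31, len 5
add 4: [9, 9, 5, 0, 4] sum 27, len 5
add 7: [9, 5, 0, 4, 7] sum 25, len 5
add 6: [9, 5, 0, 4, 7, 6] sum 31, len 6
add 2: [5, 0, 4, 7, 6, 2] sum 24, len 6
add 4: [5, 0, 4, 7, 6, 2, 4] sum 28, len 7
Longest length seen: 7.

7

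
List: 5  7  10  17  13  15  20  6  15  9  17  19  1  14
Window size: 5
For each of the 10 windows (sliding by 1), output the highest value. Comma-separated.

17, 17, 20, 20, 20, 20, 20, 19, 19, 19

Sliding a size-5 window across the 14 values:
(5, 7, 10, 17, 13) → max 17
(7, 10, 17, 13, 15) → max 17
(10, 17, 13, 15, 20) → max 20
(17, 13, 15, 20, 6) → max 20
(13, 15, 20, 6, 15) → max 20
(15, 20, 6, 15, 9) → max 20
(20, 6, 15, 9, 17) → max 20
(6, 15, 9, 17, 19) → max 19
(15, 9, 17, 19, 1) → max 19
(9, 17, 19, 1, 14) → max 19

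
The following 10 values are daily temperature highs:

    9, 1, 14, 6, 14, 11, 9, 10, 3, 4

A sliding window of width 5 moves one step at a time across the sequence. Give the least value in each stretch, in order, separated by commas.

1, 1, 6, 6, 3, 3

[9, 1, 14, 6, 14] → min 1
[1, 14, 6, 14, 11] → min 1
[14, 6, 14, 11, 9] → min 6
[6, 14, 11, 9, 10] → min 6
[14, 11, 9, 10, 3] → min 3
[11, 9, 10, 3, 4] → min 3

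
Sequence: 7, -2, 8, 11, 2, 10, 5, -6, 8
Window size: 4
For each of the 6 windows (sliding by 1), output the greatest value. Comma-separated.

(7, -2, 8, 11) → max 11
(-2, 8, 11, 2) → max 11
(8, 11, 2, 10) → max 11
(11, 2, 10, 5) → max 11
(2, 10, 5, -6) → max 10
(10, 5, -6, 8) → max 10

11, 11, 11, 11, 10, 10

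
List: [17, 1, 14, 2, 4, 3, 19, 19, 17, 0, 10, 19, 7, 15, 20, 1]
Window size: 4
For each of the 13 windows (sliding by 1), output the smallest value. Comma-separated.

17 1 14 2 → min 1
1 14 2 4 → min 1
14 2 4 3 → min 2
2 4 3 19 → min 2
4 3 19 19 → min 3
3 19 19 17 → min 3
19 19 17 0 → min 0
19 17 0 10 → min 0
17 0 10 19 → min 0
0 10 19 7 → min 0
10 19 7 15 → min 7
19 7 15 20 → min 7
7 15 20 1 → min 1

1, 1, 2, 2, 3, 3, 0, 0, 0, 0, 7, 7, 1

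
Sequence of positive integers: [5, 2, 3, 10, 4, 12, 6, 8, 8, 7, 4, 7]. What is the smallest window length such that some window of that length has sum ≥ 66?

9

Extend right; whenever the sum reaches 66, record the length and shrink from the left:
add 5: running sum 5 < 66
add 2: running sum 7 < 66
add 3: running sum 10 < 66
add 10: running sum 20 < 66
add 4: running sum 24 < 66
add 12: running sum 36 < 66
add 6: running sum 42 < 66
add 8: running sum 50 < 66
add 8: running sum 58 < 66
add 7: running sum 65 < 66
end 10: [5, 2, 3, 10, 4, 12, 6, 8, 8, 7, 4] sum 69, len 11
end 11: [10, 4, 12, 6, 8, 8, 7, 4, 7] sum 66, len 9
Shortest qualifying length: 9.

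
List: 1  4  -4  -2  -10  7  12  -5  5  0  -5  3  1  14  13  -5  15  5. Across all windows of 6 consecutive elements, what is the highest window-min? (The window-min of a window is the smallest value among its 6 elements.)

[1, 4, -4, -2, -10, 7] → min -10
[4, -4, -2, -10, 7, 12] → min -10
[-4, -2, -10, 7, 12, -5] → min -10
[-2, -10, 7, 12, -5, 5] → min -10
[-10, 7, 12, -5, 5, 0] → min -10
[7, 12, -5, 5, 0, -5] → min -5
[12, -5, 5, 0, -5, 3] → min -5
[-5, 5, 0, -5, 3, 1] → min -5
[5, 0, -5, 3, 1, 14] → min -5
[0, -5, 3, 1, 14, 13] → min -5
[-5, 3, 1, 14, 13, -5] → min -5
[3, 1, 14, 13, -5, 15] → min -5
[1, 14, 13, -5, 15, 5] → min -5
Highest of these is -5.

-5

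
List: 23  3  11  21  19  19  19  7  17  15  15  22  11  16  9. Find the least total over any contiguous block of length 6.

87

(23, 3, 11, 21, 19, 19) → sum 96
(3, 11, 21, 19, 19, 19) → sum 92
(11, 21, 19, 19, 19, 7) → sum 96
(21, 19, 19, 19, 7, 17) → sum 102
(19, 19, 19, 7, 17, 15) → sum 96
(19, 19, 7, 17, 15, 15) → sum 92
(19, 7, 17, 15, 15, 22) → sum 95
(7, 17, 15, 15, 22, 11) → sum 87
(17, 15, 15, 22, 11, 16) → sum 96
(15, 15, 22, 11, 16, 9) → sum 88
Least of these is 87.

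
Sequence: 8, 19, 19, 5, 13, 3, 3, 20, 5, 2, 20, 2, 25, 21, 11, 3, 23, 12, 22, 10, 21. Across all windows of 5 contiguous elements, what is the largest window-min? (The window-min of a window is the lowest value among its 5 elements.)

10

8 19 19 5 13 → min 5
19 19 5 13 3 → min 3
19 5 13 3 3 → min 3
5 13 3 3 20 → min 3
13 3 3 20 5 → min 3
3 3 20 5 2 → min 2
3 20 5 2 20 → min 2
20 5 2 20 2 → min 2
5 2 20 2 25 → min 2
2 20 2 25 21 → min 2
20 2 25 21 11 → min 2
2 25 21 11 3 → min 2
25 21 11 3 23 → min 3
21 11 3 23 12 → min 3
11 3 23 12 22 → min 3
3 23 12 22 10 → min 3
23 12 22 10 21 → min 10
Largest of these is 10.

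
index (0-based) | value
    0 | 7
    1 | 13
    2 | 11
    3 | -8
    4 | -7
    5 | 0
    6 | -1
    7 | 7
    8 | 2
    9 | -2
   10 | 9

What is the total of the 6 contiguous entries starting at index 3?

-7

Elements at indices 3..8: -8, -7, 0, -1, 7, 2
sum(-8, -7, 0, -1, 7, 2) = -7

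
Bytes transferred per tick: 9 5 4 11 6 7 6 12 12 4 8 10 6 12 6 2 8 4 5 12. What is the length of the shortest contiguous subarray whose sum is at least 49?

6

Extend right; whenever the sum reaches 49, record the length and shrink from the left:
add 9: running sum 9 < 49
add 5: running sum 14 < 49
add 4: running sum 18 < 49
add 11: running sum 29 < 49
add 6: running sum 35 < 49
add 7: running sum 42 < 49
add 6: running sum 48 < 49
add 12: shortest ending here [5, 4, 11, 6, 7, 6, 12] sum 51, len 7
add 12: shortest ending here [11, 6, 7, 6, 12, 12] sum 54, len 6
add 4: shortest ending here [11, 6, 7, 6, 12, 12, 4] sum 58, len 7
add 8: shortest ending here [7, 6, 12, 12, 4, 8] sum 49, len 6
add 10: shortest ending here [6, 12, 12, 4, 8, 10] sum 52, len 6
add 6: shortest ending here [12, 12, 4, 8, 10, 6] sum 52, len 6
add 12: shortest ending here [12, 4, 8, 10, 6, 12] sum 52, len 6
add 6: shortest ending here [12, 4, 8, 10, 6, 12, 6] sum 58, len 7
add 2: shortest ending here [12, 4, 8, 10, 6, 12, 6, 2] sum 60, len 8
add 8: shortest ending here [8, 10, 6, 12, 6, 2, 8] sum 52, len 7
add 4: shortest ending here [8, 10, 6, 12, 6, 2, 8, 4] sum 56, len 8
add 5: shortest ending here [10, 6, 12, 6, 2, 8, 4, 5] sum 53, len 8
add 12: shortest ending here [12, 6, 2, 8, 4, 5, 12] sum 49, len 7
Shortest qualifying length: 6.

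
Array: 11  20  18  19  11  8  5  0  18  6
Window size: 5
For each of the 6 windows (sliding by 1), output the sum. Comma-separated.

79, 76, 61, 43, 42, 37

Sliding a size-5 window across the 10 values:
[11, 20, 18, 19, 11] → sum 79
[20, 18, 19, 11, 8] → sum 76
[18, 19, 11, 8, 5] → sum 61
[19, 11, 8, 5, 0] → sum 43
[11, 8, 5, 0, 18] → sum 42
[8, 5, 0, 18, 6] → sum 37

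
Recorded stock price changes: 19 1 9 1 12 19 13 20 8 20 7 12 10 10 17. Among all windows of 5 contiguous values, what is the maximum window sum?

80

(19, 1, 9, 1, 12) → sum 42
(1, 9, 1, 12, 19) → sum 42
(9, 1, 12, 19, 13) → sum 54
(1, 12, 19, 13, 20) → sum 65
(12, 19, 13, 20, 8) → sum 72
(19, 13, 20, 8, 20) → sum 80
(13, 20, 8, 20, 7) → sum 68
(20, 8, 20, 7, 12) → sum 67
(8, 20, 7, 12, 10) → sum 57
(20, 7, 12, 10, 10) → sum 59
(7, 12, 10, 10, 17) → sum 56
Maximum of these is 80.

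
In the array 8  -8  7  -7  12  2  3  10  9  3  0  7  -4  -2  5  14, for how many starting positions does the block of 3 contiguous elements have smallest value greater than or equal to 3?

2

(8, -8, 7) → min -8
(-8, 7, -7) → min -8
(7, -7, 12) → min -7
(-7, 12, 2) → min -7
(12, 2, 3) → min 2
(2, 3, 10) → min 2
(3, 10, 9) → min 3  ≥ 3 ✓
(10, 9, 3) → min 3  ≥ 3 ✓
(9, 3, 0) → min 0
(3, 0, 7) → min 0
(0, 7, -4) → min -4
(7, -4, -2) → min -4
(-4, -2, 5) → min -4
(-2, 5, 14) → min -2
2 windows satisfy the condition.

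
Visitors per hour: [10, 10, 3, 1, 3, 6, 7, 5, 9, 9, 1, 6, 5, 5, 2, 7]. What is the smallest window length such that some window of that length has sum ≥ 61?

10

add 10: running sum 10 < 61
add 10: running sum 20 < 61
add 3: running sum 23 < 61
add 1: running sum 24 < 61
add 3: running sum 27 < 61
add 6: running sum 33 < 61
add 7: running sum 40 < 61
add 5: running sum 45 < 61
add 9: running sum 54 < 61
end 9: [10, 10, 3, 1, 3, 6, 7, 5, 9, 9] sum 63, len 10
end 10: [10, 10, 3, 1, 3, 6, 7, 5, 9, 9, 1] sum 64, len 11
end 11: [10, 10, 3, 1, 3, 6, 7, 5, 9, 9, 1, 6] sum 70, len 12
end 12: [10, 3, 1, 3, 6, 7, 5, 9, 9, 1, 6, 5] sum 65, len 12
end 13: [10, 3, 1, 3, 6, 7, 5, 9, 9, 1, 6, 5, 5] sum 70, len 13
end 14: [3, 1, 3, 6, 7, 5, 9, 9, 1, 6, 5, 5, 2] sum 62, len 13
end 15: [6, 7, 5, 9, 9, 1, 6, 5, 5, 2, 7] sum 62, len 11
Shortest qualifying length: 10.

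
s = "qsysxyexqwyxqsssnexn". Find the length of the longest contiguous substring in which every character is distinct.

[q] len 1
[q, s] len 2
[q, s, y] len 3
[y, s] len 2
[y, s, x] len 3
[s, x, y] len 3
[s, x, y, e] len 4
[y, e, x] len 3
[y, e, x, q] len 4
[y, e, x, q, w] len 5
[e, x, q, w, y] len 5
[q, w, y, x] len 4
[w, y, x, q] len 4
[w, y, x, q, s] len 5
[s] len 1
[s] len 1
[s, n] len 2
[s, n, e] len 3
[s, n, e, x] len 4
[e, x, n] len 3
Longest all-distinct length: 5.

5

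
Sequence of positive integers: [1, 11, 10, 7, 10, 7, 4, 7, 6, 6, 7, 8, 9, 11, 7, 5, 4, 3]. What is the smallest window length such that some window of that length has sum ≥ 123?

18

add 1: running sum 1 < 123
add 11: running sum 12 < 123
add 10: running sum 22 < 123
add 7: running sum 29 < 123
add 10: running sum 39 < 123
add 7: running sum 46 < 123
add 4: running sum 50 < 123
add 7: running sum 57 < 123
add 6: running sum 63 < 123
add 6: running sum 69 < 123
add 7: running sum 76 < 123
add 8: running sum 84 < 123
add 9: running sum 93 < 123
add 11: running sum 104 < 123
add 7: running sum 111 < 123
add 5: running sum 116 < 123
add 4: running sum 120 < 123
add 3: shortest ending here [1, 11, 10, 7, 10, 7, 4, 7, 6, 6, 7, 8, 9, 11, 7, 5, 4, 3] sum 123, len 18
Shortest qualifying length: 18.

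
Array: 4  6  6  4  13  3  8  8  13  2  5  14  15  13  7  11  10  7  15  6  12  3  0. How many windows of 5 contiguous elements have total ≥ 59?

1

(4, 6, 6, 4, 13) → sum 33
(6, 6, 4, 13, 3) → sum 32
(6, 4, 13, 3, 8) → sum 34
(4, 13, 3, 8, 8) → sum 36
(13, 3, 8, 8, 13) → sum 45
(3, 8, 8, 13, 2) → sum 34
(8, 8, 13, 2, 5) → sum 36
(8, 13, 2, 5, 14) → sum 42
(13, 2, 5, 14, 15) → sum 49
(2, 5, 14, 15, 13) → sum 49
(5, 14, 15, 13, 7) → sum 54
(14, 15, 13, 7, 11) → sum 60  ≥ 59 ✓
(15, 13, 7, 11, 10) → sum 56
(13, 7, 11, 10, 7) → sum 48
(7, 11, 10, 7, 15) → sum 50
(11, 10, 7, 15, 6) → sum 49
(10, 7, 15, 6, 12) → sum 50
(7, 15, 6, 12, 3) → sum 43
(15, 6, 12, 3, 0) → sum 36
1 window satisfy the condition.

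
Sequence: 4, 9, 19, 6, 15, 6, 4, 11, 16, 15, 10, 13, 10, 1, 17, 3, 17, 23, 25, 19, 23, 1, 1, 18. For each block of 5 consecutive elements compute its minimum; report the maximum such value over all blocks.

(4, 9, 19, 6, 15) → min 4
(9, 19, 6, 15, 6) → min 6
(19, 6, 15, 6, 4) → min 4
(6, 15, 6, 4, 11) → min 4
(15, 6, 4, 11, 16) → min 4
(6, 4, 11, 16, 15) → min 4
(4, 11, 16, 15, 10) → min 4
(11, 16, 15, 10, 13) → min 10
(16, 15, 10, 13, 10) → min 10
(15, 10, 13, 10, 1) → min 1
(10, 13, 10, 1, 17) → min 1
(13, 10, 1, 17, 3) → min 1
(10, 1, 17, 3, 17) → min 1
(1, 17, 3, 17, 23) → min 1
(17, 3, 17, 23, 25) → min 3
(3, 17, 23, 25, 19) → min 3
(17, 23, 25, 19, 23) → min 17
(23, 25, 19, 23, 1) → min 1
(25, 19, 23, 1, 1) → min 1
(19, 23, 1, 1, 18) → min 1
Maximum of these is 17.

17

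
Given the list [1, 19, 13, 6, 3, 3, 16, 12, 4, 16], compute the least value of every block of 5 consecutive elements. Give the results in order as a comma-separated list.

(1, 19, 13, 6, 3) → min 1
(19, 13, 6, 3, 3) → min 3
(13, 6, 3, 3, 16) → min 3
(6, 3, 3, 16, 12) → min 3
(3, 3, 16, 12, 4) → min 3
(3, 16, 12, 4, 16) → min 3

1, 3, 3, 3, 3, 3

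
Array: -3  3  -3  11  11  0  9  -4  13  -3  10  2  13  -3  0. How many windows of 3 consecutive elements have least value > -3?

3

-3 3 -3 → min -3
3 -3 11 → min -3
-3 11 11 → min -3
11 11 0 → min 0  > -3 ✓
11 0 9 → min 0  > -3 ✓
0 9 -4 → min -4
9 -4 13 → min -4
-4 13 -3 → min -4
13 -3 10 → min -3
-3 10 2 → min -3
10 2 13 → min 2  > -3 ✓
2 13 -3 → min -3
13 -3 0 → min -3
3 windows satisfy the condition.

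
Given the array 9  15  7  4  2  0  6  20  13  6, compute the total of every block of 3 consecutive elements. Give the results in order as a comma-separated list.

31, 26, 13, 6, 8, 26, 39, 39

Sliding a size-3 window across the 10 values:
(9, 15, 7) → sum 31
(15, 7, 4) → sum 26
(7, 4, 2) → sum 13
(4, 2, 0) → sum 6
(2, 0, 6) → sum 8
(0, 6, 20) → sum 26
(6, 20, 13) → sum 39
(20, 13, 6) → sum 39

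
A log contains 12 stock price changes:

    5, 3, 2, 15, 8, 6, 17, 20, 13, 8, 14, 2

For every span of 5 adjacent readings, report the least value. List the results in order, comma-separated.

2, 2, 2, 6, 6, 6, 8, 2

5 3 2 15 8 → min 2
3 2 15 8 6 → min 2
2 15 8 6 17 → min 2
15 8 6 17 20 → min 6
8 6 17 20 13 → min 6
6 17 20 13 8 → min 6
17 20 13 8 14 → min 8
20 13 8 14 2 → min 2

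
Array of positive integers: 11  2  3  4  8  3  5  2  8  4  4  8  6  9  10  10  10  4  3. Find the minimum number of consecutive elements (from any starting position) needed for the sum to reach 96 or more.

Extend right; whenever the sum reaches 96, record the length and shrink from the left:
add 11: running sum 11 < 96
add 2: running sum 13 < 96
add 3: running sum 16 < 96
add 4: running sum 20 < 96
add 8: running sum 28 < 96
add 3: running sum 31 < 96
add 5: running sum 36 < 96
add 2: running sum 38 < 96
add 8: running sum 46 < 96
add 4: running sum 50 < 96
add 4: running sum 54 < 96
add 8: running sum 62 < 96
add 6: running sum 68 < 96
add 9: running sum 77 < 96
add 10: running sum 87 < 96
add 10: shortest ending here [11, 2, 3, 4, 8, 3, 5, 2, 8, 4, 4, 8, 6, 9, 10, 10] sum 97, len 16
add 10: shortest ending here [2, 3, 4, 8, 3, 5, 2, 8, 4, 4, 8, 6, 9, 10, 10, 10] sum 96, len 16
add 4: shortest ending here [3, 4, 8, 3, 5, 2, 8, 4, 4, 8, 6, 9, 10, 10, 10, 4] sum 98, len 16
add 3: shortest ending here [4, 8, 3, 5, 2, 8, 4, 4, 8, 6, 9, 10, 10, 10, 4, 3] sum 98, len 16
Shortest qualifying length: 16.

16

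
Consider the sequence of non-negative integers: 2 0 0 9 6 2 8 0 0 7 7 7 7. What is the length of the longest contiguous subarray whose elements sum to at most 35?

10

[2] sum 2 len 1
[2, 0] sum 2 len 2
[2, 0, 0] sum 2 len 3
[2, 0, 0, 9] sum 11 len 4
[2, 0, 0, 9, 6] sum 17 len 5
[2, 0, 0, 9, 6, 2] sum 19 len 6
[2, 0, 0, 9, 6, 2, 8] sum 27 len 7
[2, 0, 0, 9, 6, 2, 8, 0] sum 27 len 8
[2, 0, 0, 9, 6, 2, 8, 0, 0] sum 27 len 9
[2, 0, 0, 9, 6, 2, 8, 0, 0, 7] sum 34 len 10
[6, 2, 8, 0, 0, 7, 7] sum 30 len 7
[2, 8, 0, 0, 7, 7, 7] sum 31 len 7
[0, 0, 7, 7, 7, 7] sum 28 len 6
Longest length seen: 10.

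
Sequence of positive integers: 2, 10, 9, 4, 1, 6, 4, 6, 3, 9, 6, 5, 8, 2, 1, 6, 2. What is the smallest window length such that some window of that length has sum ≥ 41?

Extend right; whenever the sum reaches 41, record the length and shrink from the left:
add 2: running sum 2 < 41
add 10: running sum 12 < 41
add 9: running sum 21 < 41
add 4: running sum 25 < 41
add 1: running sum 26 < 41
add 6: running sum 32 < 41
add 4: running sum 36 < 41
end 7: [2, 10, 9, 4, 1, 6, 4, 6] sum 42, len 8
end 8: [10, 9, 4, 1, 6, 4, 6, 3] sum 43, len 8
end 9: [9, 4, 1, 6, 4, 6, 3, 9] sum 42, len 8
end 10: [9, 4, 1, 6, 4, 6, 3, 9, 6] sum 48, len 9
end 11: [4, 1, 6, 4, 6, 3, 9, 6, 5] sum 44, len 9
end 12: [4, 6, 3, 9, 6, 5, 8] sum 41, len 7
end 13: [4, 6, 3, 9, 6, 5, 8, 2] sum 43, len 8
end 14: [4, 6, 3, 9, 6, 5, 8, 2, 1] sum 44, len 9
end 15: [6, 3, 9, 6, 5, 8, 2, 1, 6] sum 46, len 9
end 16: [3, 9, 6, 5, 8, 2, 1, 6, 2] sum 42, len 9
Shortest qualifying length: 7.

7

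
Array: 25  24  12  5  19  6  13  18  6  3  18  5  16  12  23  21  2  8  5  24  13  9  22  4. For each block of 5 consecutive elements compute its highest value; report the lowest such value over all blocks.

Each size-5 window and its max:
25 24 12 5 19 → max 25
24 12 5 19 6 → max 24
12 5 19 6 13 → max 19
5 19 6 13 18 → max 19
19 6 13 18 6 → max 19
6 13 18 6 3 → max 18
13 18 6 3 18 → max 18
18 6 3 18 5 → max 18
6 3 18 5 16 → max 18
3 18 5 16 12 → max 18
18 5 16 12 23 → max 23
5 16 12 23 21 → max 23
16 12 23 21 2 → max 23
12 23 21 2 8 → max 23
23 21 2 8 5 → max 23
21 2 8 5 24 → max 24
2 8 5 24 13 → max 24
8 5 24 13 9 → max 24
5 24 13 9 22 → max 24
24 13 9 22 4 → max 24
Lowest of these is 18.

18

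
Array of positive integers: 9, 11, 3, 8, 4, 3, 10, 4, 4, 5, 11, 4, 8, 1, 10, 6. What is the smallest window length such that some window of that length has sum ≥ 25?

4

Extend right; whenever the sum reaches 25, record the length and shrink from the left:
add 9: running sum 9 < 25
add 11: running sum 20 < 25
add 3: running sum 23 < 25
add 8: shortest ending here [9, 11, 3, 8] sum 31, len 4
add 4: shortest ending here [11, 3, 8, 4] sum 26, len 4
add 3: shortest ending here [11, 3, 8, 4, 3] sum 29, len 5
add 10: shortest ending here [8, 4, 3, 10] sum 25, len 4
add 4: shortest ending here [8, 4, 3, 10, 4] sum 29, len 5
add 4: shortest ending here [4, 3, 10, 4, 4] sum 25, len 5
add 5: shortest ending here [3, 10, 4, 4, 5] sum 26, len 5
add 11: shortest ending here [10, 4, 4, 5, 11] sum 34, len 5
add 4: shortest ending here [4, 4, 5, 11, 4] sum 28, len 5
add 8: shortest ending here [5, 11, 4, 8] sum 28, len 4
add 1: shortest ending here [5, 11, 4, 8, 1] sum 29, len 5
add 10: shortest ending here [11, 4, 8, 1, 10] sum 34, len 5
add 6: shortest ending here [8, 1, 10, 6] sum 25, len 4
Shortest qualifying length: 4.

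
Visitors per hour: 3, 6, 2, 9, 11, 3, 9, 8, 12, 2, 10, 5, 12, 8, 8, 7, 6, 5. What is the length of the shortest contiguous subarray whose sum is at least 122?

add 3: running sum 3 < 122
add 6: running sum 9 < 122
add 2: running sum 11 < 122
add 9: running sum 20 < 122
add 11: running sum 31 < 122
add 3: running sum 34 < 122
add 9: running sum 43 < 122
add 8: running sum 51 < 122
add 12: running sum 63 < 122
add 2: running sum 65 < 122
add 10: running sum 75 < 122
add 5: running sum 80 < 122
add 12: running sum 92 < 122
add 8: running sum 100 < 122
add 8: running sum 108 < 122
add 7: running sum 115 < 122
add 6: running sum 121 < 122
add 5: shortest ending here [6, 2, 9, 11, 3, 9, 8, 12, 2, 10, 5, 12, 8, 8, 7, 6, 5] sum 123, len 17
Shortest qualifying length: 17.

17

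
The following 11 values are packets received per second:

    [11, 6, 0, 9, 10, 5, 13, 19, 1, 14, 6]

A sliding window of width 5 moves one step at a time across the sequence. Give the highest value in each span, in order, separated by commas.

11, 10, 13, 19, 19, 19, 19

Sliding a size-5 window across the 11 values:
11 6 0 9 10 → max 11
6 0 9 10 5 → max 10
0 9 10 5 13 → max 13
9 10 5 13 19 → max 19
10 5 13 19 1 → max 19
5 13 19 1 14 → max 19
13 19 1 14 6 → max 19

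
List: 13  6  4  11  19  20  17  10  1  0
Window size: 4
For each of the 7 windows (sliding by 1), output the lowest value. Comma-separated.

4, 4, 4, 11, 10, 1, 0

(13, 6, 4, 11) → min 4
(6, 4, 11, 19) → min 4
(4, 11, 19, 20) → min 4
(11, 19, 20, 17) → min 11
(19, 20, 17, 10) → min 10
(20, 17, 10, 1) → min 1
(17, 10, 1, 0) → min 0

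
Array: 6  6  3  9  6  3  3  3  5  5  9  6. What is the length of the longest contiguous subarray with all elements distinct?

add 6: [6] len 1
add 6 (repeat 6, move left end past it): [6] len 1
add 3: [6, 3] len 2
add 9: [6, 3, 9] len 3
add 6 (repeat 6, move left end past it): [3, 9, 6] len 3
add 3 (repeat 3, move left end past it): [9, 6, 3] len 3
add 3 (repeat 3, move left end past it): [3] len 1
add 3 (repeat 3, move left end past it): [3] len 1
add 5: [3, 5] len 2
add 5 (repeat 5, move left end past it): [5] len 1
add 9: [5, 9] len 2
add 6: [5, 9, 6] len 3
Longest all-distinct length: 3.

3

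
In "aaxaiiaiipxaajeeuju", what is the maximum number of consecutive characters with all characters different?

4

add a: [a] len 1
add a (repeat a, move left end past it): [a] len 1
add x: [a, x] len 2
add a (repeat a, move left end past it): [x, a] len 2
add i: [x, a, i] len 3
add i (repeat i, move left end past it): [i] len 1
add a: [i, a] len 2
add i (repeat i, move left end past it): [a, i] len 2
add i (repeat i, move left end past it): [i] len 1
add p: [i, p] len 2
add x: [i, p, x] len 3
add a: [i, p, x, a] len 4
add a (repeat a, move left end past it): [a] len 1
add j: [a, j] len 2
add e: [a, j, e] len 3
add e (repeat e, move left end past it): [e] len 1
add u: [e, u] len 2
add j: [e, u, j] len 3
add u (repeat u, move left end past it): [j, u] len 2
Longest all-distinct length: 4.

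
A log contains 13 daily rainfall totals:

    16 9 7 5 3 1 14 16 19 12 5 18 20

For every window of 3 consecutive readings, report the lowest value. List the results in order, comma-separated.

7, 5, 3, 1, 1, 1, 14, 12, 5, 5, 5

[16, 9, 7] → min 7
[9, 7, 5] → min 5
[7, 5, 3] → min 3
[5, 3, 1] → min 1
[3, 1, 14] → min 1
[1, 14, 16] → min 1
[14, 16, 19] → min 14
[16, 19, 12] → min 12
[19, 12, 5] → min 5
[12, 5, 18] → min 5
[5, 18, 20] → min 5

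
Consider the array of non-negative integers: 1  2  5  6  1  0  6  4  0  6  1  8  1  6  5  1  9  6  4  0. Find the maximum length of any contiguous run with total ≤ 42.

add 1: [1] sum 1, len 1
add 2: [1, 2] sum 3, len 2
add 5: [1, 2, 5] sum 8, len 3
add 6: [1, 2, 5, 6] sum 14, len 4
add 1: [1, 2, 5, 6, 1] sum 15, len 5
add 0: [1, 2, 5, 6, 1, 0] sum 15, len 6
add 6: [1, 2, 5, 6, 1, 0, 6] sum 21, len 7
add 4: [1, 2, 5, 6, 1, 0, 6, 4] sum 25, len 8
add 0: [1, 2, 5, 6, 1, 0, 6, 4, 0] sum 25, len 9
add 6: [1, 2, 5, 6, 1, 0, 6, 4, 0, 6] sum 31, len 10
add 1: [1, 2, 5, 6, 1, 0, 6, 4, 0, 6, 1] sum 32, len 11
add 8: [1, 2, 5, 6, 1, 0, 6, 4, 0, 6, 1, 8] sum 40, len 12
add 1: [1, 2, 5, 6, 1, 0, 6, 4, 0, 6, 1, 8, 1] sum 41, len 13
add 6: [6, 1, 0, 6, 4, 0, 6, 1, 8, 1, 6] sum 39, len 11
add 5: [1, 0, 6, 4, 0, 6, 1, 8, 1, 6, 5] sum 38, len 11
add 1: [1, 0, 6, 4, 0, 6, 1, 8, 1, 6, 5, 1] sum 39, len 12
add 9: [4, 0, 6, 1, 8, 1, 6, 5, 1, 9] sum 41, len 10
add 6: [1, 8, 1, 6, 5, 1, 9, 6] sum 37, len 8
add 4: [1, 8, 1, 6, 5, 1, 9, 6, 4] sum 41, len 9
add 0: [1, 8, 1, 6, 5, 1, 9, 6, 4, 0] sum 41, len 10
Longest length seen: 13.

13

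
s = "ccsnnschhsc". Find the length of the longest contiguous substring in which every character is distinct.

add c: [c] len 1
add c (repeat c, move left end past it): [c] len 1
add s: [c, s] len 2
add n: [c, s, n] len 3
add n (repeat n, move left end past it): [n] len 1
add s: [n, s] len 2
add c: [n, s, c] len 3
add h: [n, s, c, h] len 4
add h (repeat h, move left end past it): [h] len 1
add s: [h, s] len 2
add c: [h, s, c] len 3
Longest all-distinct length: 4.

4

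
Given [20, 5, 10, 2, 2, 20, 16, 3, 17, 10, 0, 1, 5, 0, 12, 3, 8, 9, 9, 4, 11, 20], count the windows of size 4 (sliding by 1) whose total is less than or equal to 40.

20 5 10 2 → sum 37  ≤ 40 ✓
5 10 2 2 → sum 19  ≤ 40 ✓
10 2 2 20 → sum 34  ≤ 40 ✓
2 2 20 16 → sum 40  ≤ 40 ✓
2 20 16 3 → sum 41
20 16 3 17 → sum 56
16 3 17 10 → sum 46
3 17 10 0 → sum 30  ≤ 40 ✓
17 10 0 1 → sum 28  ≤ 40 ✓
10 0 1 5 → sum 16  ≤ 40 ✓
0 1 5 0 → sum 6  ≤ 40 ✓
1 5 0 12 → sum 18  ≤ 40 ✓
5 0 12 3 → sum 20  ≤ 40 ✓
0 12 3 8 → sum 23  ≤ 40 ✓
12 3 8 9 → sum 32  ≤ 40 ✓
3 8 9 9 → sum 29  ≤ 40 ✓
8 9 9 4 → sum 30  ≤ 40 ✓
9 9 4 11 → sum 33  ≤ 40 ✓
9 4 11 20 → sum 44
15 windows satisfy the condition.

15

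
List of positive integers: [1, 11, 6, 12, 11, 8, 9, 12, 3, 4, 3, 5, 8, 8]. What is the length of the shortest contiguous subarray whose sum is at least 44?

Extend right; whenever the sum reaches 44, record the length and shrink from the left:
add 1: running sum 1 < 44
add 11: running sum 12 < 44
add 6: running sum 18 < 44
add 12: running sum 30 < 44
add 11: running sum 41 < 44
end 5: [11, 6, 12, 11, 8] sum 48, len 5
end 6: [6, 12, 11, 8, 9] sum 46, len 5
end 7: [12, 11, 8, 9, 12] sum 52, len 5
end 8: [12, 11, 8, 9, 12, 3] sum 55, len 6
end 9: [11, 8, 9, 12, 3, 4] sum 47, len 6
end 10: [11, 8, 9, 12, 3, 4, 3] sum 50, len 7
end 11: [8, 9, 12, 3, 4, 3, 5] sum 44, len 7
end 12: [9, 12, 3, 4, 3, 5, 8] sum 44, len 7
end 13: [9, 12, 3, 4, 3, 5, 8, 8] sum 52, len 8
Shortest qualifying length: 5.

5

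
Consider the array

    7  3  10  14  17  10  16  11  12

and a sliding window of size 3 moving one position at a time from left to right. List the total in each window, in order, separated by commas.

20, 27, 41, 41, 43, 37, 39

(7, 3, 10) → sum 20
(3, 10, 14) → sum 27
(10, 14, 17) → sum 41
(14, 17, 10) → sum 41
(17, 10, 16) → sum 43
(10, 16, 11) → sum 37
(16, 11, 12) → sum 39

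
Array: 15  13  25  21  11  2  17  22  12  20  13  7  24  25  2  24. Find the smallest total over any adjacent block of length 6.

84

Each size-6 window and its sum:
15 13 25 21 11 2 → sum 87
13 25 21 11 2 17 → sum 89
25 21 11 2 17 22 → sum 98
21 11 2 17 22 12 → sum 85
11 2 17 22 12 20 → sum 84
2 17 22 12 20 13 → sum 86
17 22 12 20 13 7 → sum 91
22 12 20 13 7 24 → sum 98
12 20 13 7 24 25 → sum 101
20 13 7 24 25 2 → sum 91
13 7 24 25 2 24 → sum 95
Smallest of these is 84.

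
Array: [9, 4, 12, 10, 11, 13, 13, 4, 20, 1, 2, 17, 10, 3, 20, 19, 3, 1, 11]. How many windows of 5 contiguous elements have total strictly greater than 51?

6

[9, 4, 12, 10, 11] → sum 46
[4, 12, 10, 11, 13] → sum 50
[12, 10, 11, 13, 13] → sum 59  > 51 ✓
[10, 11, 13, 13, 4] → sum 51
[11, 13, 13, 4, 20] → sum 61  > 51 ✓
[13, 13, 4, 20, 1] → sum 51
[13, 4, 20, 1, 2] → sum 40
[4, 20, 1, 2, 17] → sum 44
[20, 1, 2, 17, 10] → sum 50
[1, 2, 17, 10, 3] → sum 33
[2, 17, 10, 3, 20] → sum 52  > 51 ✓
[17, 10, 3, 20, 19] → sum 69  > 51 ✓
[10, 3, 20, 19, 3] → sum 55  > 51 ✓
[3, 20, 19, 3, 1] → sum 46
[20, 19, 3, 1, 11] → sum 54  > 51 ✓
6 windows satisfy the condition.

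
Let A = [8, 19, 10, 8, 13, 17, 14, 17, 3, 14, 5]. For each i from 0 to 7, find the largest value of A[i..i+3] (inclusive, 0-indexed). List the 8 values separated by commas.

19, 19, 17, 17, 17, 17, 17, 17

Sliding a size-4 window across the 11 values:
[8, 19, 10, 8] → max 19
[19, 10, 8, 13] → max 19
[10, 8, 13, 17] → max 17
[8, 13, 17, 14] → max 17
[13, 17, 14, 17] → max 17
[17, 14, 17, 3] → max 17
[14, 17, 3, 14] → max 17
[17, 3, 14, 5] → max 17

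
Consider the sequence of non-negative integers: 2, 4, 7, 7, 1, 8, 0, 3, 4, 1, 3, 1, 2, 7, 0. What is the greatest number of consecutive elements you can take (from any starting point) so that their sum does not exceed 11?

5

Extend to the right; shrink from the left whenever the sum exceeds 11:
add 2: [2] sum 2, len 1
add 4: [2, 4] sum 6, len 2
add 7: [4, 7] sum 11, len 2
add 7: [7] sum 7, len 1
add 1: [7, 1] sum 8, len 2
add 8: [1, 8] sum 9, len 2
add 0: [1, 8, 0] sum 9, len 3
add 3: [8, 0, 3] sum 11, len 3
add 4: [0, 3, 4] sum 7, len 3
add 1: [0, 3, 4, 1] sum 8, len 4
add 3: [0, 3, 4, 1, 3] sum 11, len 5
add 1: [4, 1, 3, 1] sum 9, len 4
add 2: [4, 1, 3, 1, 2] sum 11, len 5
add 7: [1, 2, 7] sum 10, len 3
add 0: [1, 2, 7, 0] sum 10, len 4
Longest length seen: 5.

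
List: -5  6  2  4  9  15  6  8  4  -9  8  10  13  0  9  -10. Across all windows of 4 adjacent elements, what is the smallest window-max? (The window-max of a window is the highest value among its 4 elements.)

6

Each size-4 window and its max:
-5 6 2 4 → max 6
6 2 4 9 → max 9
2 4 9 15 → max 15
4 9 15 6 → max 15
9 15 6 8 → max 15
15 6 8 4 → max 15
6 8 4 -9 → max 8
8 4 -9 8 → max 8
4 -9 8 10 → max 10
-9 8 10 13 → max 13
8 10 13 0 → max 13
10 13 0 9 → max 13
13 0 9 -10 → max 13
Smallest of these is 6.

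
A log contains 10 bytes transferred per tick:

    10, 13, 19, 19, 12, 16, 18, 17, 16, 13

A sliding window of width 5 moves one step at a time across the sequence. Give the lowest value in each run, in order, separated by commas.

10 13 19 19 12 → min 10
13 19 19 12 16 → min 12
19 19 12 16 18 → min 12
19 12 16 18 17 → min 12
12 16 18 17 16 → min 12
16 18 17 16 13 → min 13

10, 12, 12, 12, 12, 13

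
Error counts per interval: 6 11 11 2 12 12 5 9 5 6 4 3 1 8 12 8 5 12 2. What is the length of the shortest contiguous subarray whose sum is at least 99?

14

Extend right; whenever the sum reaches 99, record the length and shrink from the left:
add 6: running sum 6 < 99
add 11: running sum 17 < 99
add 11: running sum 28 < 99
add 2: running sum 30 < 99
add 12: running sum 42 < 99
add 12: running sum 54 < 99
add 5: running sum 59 < 99
add 9: running sum 68 < 99
add 5: running sum 73 < 99
add 6: running sum 79 < 99
add 4: running sum 83 < 99
add 3: running sum 86 < 99
add 1: running sum 87 < 99
add 8: running sum 95 < 99
end 14: [11, 11, 2, 12, 12, 5, 9, 5, 6, 4, 3, 1, 8, 12] sum 101, len 14
end 15: [11, 11, 2, 12, 12, 5, 9, 5, 6, 4, 3, 1, 8, 12, 8] sum 109, len 15
end 16: [11, 2, 12, 12, 5, 9, 5, 6, 4, 3, 1, 8, 12, 8, 5] sum 103, len 15
end 17: [12, 12, 5, 9, 5, 6, 4, 3, 1, 8, 12, 8, 5, 12] sum 102, len 14
end 18: [12, 12, 5, 9, 5, 6, 4, 3, 1, 8, 12, 8, 5, 12, 2] sum 104, len 15
Shortest qualifying length: 14.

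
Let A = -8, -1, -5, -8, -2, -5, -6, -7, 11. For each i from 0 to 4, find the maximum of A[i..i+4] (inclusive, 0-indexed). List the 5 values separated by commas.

-1, -1, -2, -2, 11

Sliding a size-5 window across the 9 values:
(-8, -1, -5, -8, -2) → max -1
(-1, -5, -8, -2, -5) → max -1
(-5, -8, -2, -5, -6) → max -2
(-8, -2, -5, -6, -7) → max -2
(-2, -5, -6, -7, 11) → max 11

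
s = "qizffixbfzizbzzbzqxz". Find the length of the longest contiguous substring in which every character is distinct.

add q: [q] len 1
add i: [q, i] len 2
add z: [q, i, z] len 3
add f: [q, i, z, f] len 4
add f (repeat f, move left end past it): [f] len 1
add i: [f, i] len 2
add x: [f, i, x] len 3
add b: [f, i, x, b] len 4
add f (repeat f, move left end past it): [i, x, b, f] len 4
add z: [i, x, b, f, z] len 5
add i (repeat i, move left end past it): [x, b, f, z, i] len 5
add z (repeat z, move left end past it): [i, z] len 2
add b: [i, z, b] len 3
add z (repeat z, move left end past it): [b, z] len 2
add z (repeat z, move left end past it): [z] len 1
add b: [z, b] len 2
add z (repeat z, move left end past it): [b, z] len 2
add q: [b, z, q] len 3
add x: [b, z, q, x] len 4
add z (repeat z, move left end past it): [q, x, z] len 3
Longest all-distinct length: 5.

5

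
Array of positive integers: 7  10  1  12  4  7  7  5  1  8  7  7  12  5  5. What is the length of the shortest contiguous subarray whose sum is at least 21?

add 7: running sum 7 < 21
add 10: running sum 17 < 21
add 1: running sum 18 < 21
add 12: shortest ending here [10, 1, 12] sum 23, len 3
add 4: shortest ending here [10, 1, 12, 4] sum 27, len 4
add 7: shortest ending here [12, 4, 7] sum 23, len 3
add 7: shortest ending here [12, 4, 7, 7] sum 30, len 4
add 5: shortest ending here [4, 7, 7, 5] sum 23, len 4
add 1: shortest ending here [4, 7, 7, 5, 1] sum 24, len 5
add 8: shortest ending here [7, 5, 1, 8] sum 21, len 4
add 7: shortest ending here [5, 1, 8, 7] sum 21, len 4
add 7: shortest ending here [8, 7, 7] sum 22, len 3
add 12: shortest ending here [7, 7, 12] sum 26, len 3
add 5: shortest ending here [7, 12, 5] sum 24, len 3
add 5: shortest ending here [12, 5, 5] sum 22, len 3
Shortest qualifying length: 3.

3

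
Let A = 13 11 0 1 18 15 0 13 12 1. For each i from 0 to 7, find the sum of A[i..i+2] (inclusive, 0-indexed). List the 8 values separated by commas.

24, 12, 19, 34, 33, 28, 25, 26

(13, 11, 0) → sum 24
(11, 0, 1) → sum 12
(0, 1, 18) → sum 19
(1, 18, 15) → sum 34
(18, 15, 0) → sum 33
(15, 0, 13) → sum 28
(0, 13, 12) → sum 25
(13, 12, 1) → sum 26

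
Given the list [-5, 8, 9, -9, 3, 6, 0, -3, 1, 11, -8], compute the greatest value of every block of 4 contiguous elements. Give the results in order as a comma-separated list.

(-5, 8, 9, -9) → max 9
(8, 9, -9, 3) → max 9
(9, -9, 3, 6) → max 9
(-9, 3, 6, 0) → max 6
(3, 6, 0, -3) → max 6
(6, 0, -3, 1) → max 6
(0, -3, 1, 11) → max 11
(-3, 1, 11, -8) → max 11

9, 9, 9, 6, 6, 6, 11, 11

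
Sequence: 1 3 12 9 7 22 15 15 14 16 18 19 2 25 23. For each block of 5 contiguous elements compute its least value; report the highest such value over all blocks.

14

1 3 12 9 7 → min 1
3 12 9 7 22 → min 3
12 9 7 22 15 → min 7
9 7 22 15 15 → min 7
7 22 15 15 14 → min 7
22 15 15 14 16 → min 14
15 15 14 16 18 → min 14
15 14 16 18 19 → min 14
14 16 18 19 2 → min 2
16 18 19 2 25 → min 2
18 19 2 25 23 → min 2
Highest of these is 14.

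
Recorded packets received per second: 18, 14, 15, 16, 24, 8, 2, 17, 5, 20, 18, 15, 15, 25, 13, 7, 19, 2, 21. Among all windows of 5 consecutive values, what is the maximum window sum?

93

(18, 14, 15, 16, 24) → sum 87
(14, 15, 16, 24, 8) → sum 77
(15, 16, 24, 8, 2) → sum 65
(16, 24, 8, 2, 17) → sum 67
(24, 8, 2, 17, 5) → sum 56
(8, 2, 17, 5, 20) → sum 52
(2, 17, 5, 20, 18) → sum 62
(17, 5, 20, 18, 15) → sum 75
(5, 20, 18, 15, 15) → sum 73
(20, 18, 15, 15, 25) → sum 93
(18, 15, 15, 25, 13) → sum 86
(15, 15, 25, 13, 7) → sum 75
(15, 25, 13, 7, 19) → sum 79
(25, 13, 7, 19, 2) → sum 66
(13, 7, 19, 2, 21) → sum 62
Maximum of these is 93.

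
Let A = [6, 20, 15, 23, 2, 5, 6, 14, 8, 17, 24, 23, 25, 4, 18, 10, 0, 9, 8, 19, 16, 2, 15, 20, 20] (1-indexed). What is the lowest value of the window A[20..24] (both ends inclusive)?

2

Elements at indices 20..24: 19, 16, 2, 15, 20
min(19, 16, 2, 15, 20) = 2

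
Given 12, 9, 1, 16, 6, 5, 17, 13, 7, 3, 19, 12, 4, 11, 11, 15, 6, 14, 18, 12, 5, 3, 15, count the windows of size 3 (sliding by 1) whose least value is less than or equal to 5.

15

12 9 1 → min 1  ≤ 5 ✓
9 1 16 → min 1  ≤ 5 ✓
1 16 6 → min 1  ≤ 5 ✓
16 6 5 → min 5  ≤ 5 ✓
6 5 17 → min 5  ≤ 5 ✓
5 17 13 → min 5  ≤ 5 ✓
17 13 7 → min 7
13 7 3 → min 3  ≤ 5 ✓
7 3 19 → min 3  ≤ 5 ✓
3 19 12 → min 3  ≤ 5 ✓
19 12 4 → min 4  ≤ 5 ✓
12 4 11 → min 4  ≤ 5 ✓
4 11 11 → min 4  ≤ 5 ✓
11 11 15 → min 11
11 15 6 → min 6
15 6 14 → min 6
6 14 18 → min 6
14 18 12 → min 12
18 12 5 → min 5  ≤ 5 ✓
12 5 3 → min 3  ≤ 5 ✓
5 3 15 → min 3  ≤ 5 ✓
15 windows satisfy the condition.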